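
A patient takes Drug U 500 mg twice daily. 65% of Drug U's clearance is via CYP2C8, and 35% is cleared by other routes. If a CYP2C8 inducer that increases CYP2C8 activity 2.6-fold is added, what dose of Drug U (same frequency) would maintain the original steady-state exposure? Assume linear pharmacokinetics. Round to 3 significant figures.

1.02 × 10³ mg

The CYP2C8 pathway (65% of clearance) increases to 2.6× activity: 0.65 × 2.6 = 1.69.
The remaining 35% of clearance is unaffected.
CL_new/CL_old = 1.69 + 0.35 = 2.04.
To maintain the same steady-state level, dose must scale with clearance: new dose = 500 × 2.04 = 1.02 × 10³ mg.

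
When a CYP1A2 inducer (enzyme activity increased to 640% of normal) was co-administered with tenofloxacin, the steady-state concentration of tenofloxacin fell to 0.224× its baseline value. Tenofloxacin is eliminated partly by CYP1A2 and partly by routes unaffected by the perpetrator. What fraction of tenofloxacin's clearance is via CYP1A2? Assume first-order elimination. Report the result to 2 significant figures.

Let x = fm,CYP1A2. Because steady-state concentration ∝ 1/CL, relative clearance rose to 1/0.224 = 4.464.
Setting x·6.4 + (1 − x) = 4.464 and solving: x = (4.464 − 1)/(6.4 − 1) = 0.64.

0.64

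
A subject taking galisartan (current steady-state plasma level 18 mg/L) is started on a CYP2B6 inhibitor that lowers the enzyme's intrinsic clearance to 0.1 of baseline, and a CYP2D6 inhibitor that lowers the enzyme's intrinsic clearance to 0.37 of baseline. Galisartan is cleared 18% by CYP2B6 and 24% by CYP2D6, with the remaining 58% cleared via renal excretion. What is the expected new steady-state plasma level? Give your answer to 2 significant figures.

The CYP2B6 pathway (18% of clearance) drops to 0.1× activity: 0.18 × 0.1 = 0.018.
The CYP2D6 pathway (24% of clearance) drops to 0.37× activity: 0.24 × 0.37 = 0.0888.
Non-CYP routes (58%) are unchanged.
CL_new/CL_old = 0.018 + 0.0888 + 0.58 = 0.6868.
Dividing the baseline by the relative clearance: 18 / 0.6868 = 26 mg/L.

26 mg/L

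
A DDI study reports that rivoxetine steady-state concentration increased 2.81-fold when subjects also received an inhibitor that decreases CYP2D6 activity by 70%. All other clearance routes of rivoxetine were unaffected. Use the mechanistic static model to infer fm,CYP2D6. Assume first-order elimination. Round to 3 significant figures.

0.920

Let fm be the CYP2D6 fraction. New clearance relative to baseline = fm × 0.3 + (1 − fm).
Steady-state concentration ratio = 1 / (new CL fraction), so new CL fraction = 1 / 2.81 = 0.3559.
fm × 0.3 + 1 − fm = 0.3559  ⇒  fm × (0.3 − 1) = −0.6441  ⇒  fm = 0.920.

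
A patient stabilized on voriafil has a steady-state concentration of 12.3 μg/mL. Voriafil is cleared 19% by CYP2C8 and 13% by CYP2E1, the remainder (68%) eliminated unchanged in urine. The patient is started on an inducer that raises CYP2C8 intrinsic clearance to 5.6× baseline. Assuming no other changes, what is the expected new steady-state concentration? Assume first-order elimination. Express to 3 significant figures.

6.56 μg/mL

The CYP2C8 pathway (19% of clearance) is boosted to 5.6× activity: 0.19 × 5.6 = 1.064.
CYP2E1 (13%) and the residual 68% are unaffected.
New clearance relative to baseline: 1.064 + 0.13 + 0.68 = 1.874.
Steady-state concentration ∝ 1/CL, so new value = 12.3 / 1.874 = 6.56 μg/mL.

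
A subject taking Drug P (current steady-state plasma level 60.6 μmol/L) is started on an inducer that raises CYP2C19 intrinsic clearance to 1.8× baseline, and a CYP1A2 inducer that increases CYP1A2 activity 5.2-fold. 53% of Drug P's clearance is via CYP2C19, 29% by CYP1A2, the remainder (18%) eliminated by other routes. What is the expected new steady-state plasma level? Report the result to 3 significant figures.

22.9 μmol/L

The CYP2C19 pathway (53% of clearance) rises to 1.8× activity: 0.53 × 1.8 = 0.954.
The CYP1A2 pathway (29% of clearance) rises to 5.2× activity: 0.29 × 5.2 = 1.508.
The remaining 18% of clearance is unaffected.
New clearance relative to baseline: 0.954 + 1.508 + 0.18 = 2.642.
Dividing the baseline by the relative clearance: 60.6 / 2.642 = 22.9 μmol/L.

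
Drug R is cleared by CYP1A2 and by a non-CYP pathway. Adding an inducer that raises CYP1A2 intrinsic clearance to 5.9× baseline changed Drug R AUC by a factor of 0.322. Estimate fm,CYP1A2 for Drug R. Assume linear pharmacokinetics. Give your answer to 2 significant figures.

CL'/CL = 1 / 0.322 = 3.106
5.9·fm + (1 − fm) = 3.106
fm = (3.106 − 1) / (5.9 − 1) = 0.43

0.43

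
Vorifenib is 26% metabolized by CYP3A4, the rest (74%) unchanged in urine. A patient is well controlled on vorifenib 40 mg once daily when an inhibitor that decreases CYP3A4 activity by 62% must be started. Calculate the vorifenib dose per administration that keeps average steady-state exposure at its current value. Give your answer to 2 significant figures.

34 mg

The CYP3A4 pathway (26% of clearance) falls to 0.38× activity: 0.26 × 0.38 = 0.0988.
The remaining 74% of clearance is unaffected.
CL_new/CL_old = 0.0988 + 0.74 = 0.8388.
To maintain the same steady-state level, dose must scale with clearance: new dose = 40 × 0.8388 = 34 mg.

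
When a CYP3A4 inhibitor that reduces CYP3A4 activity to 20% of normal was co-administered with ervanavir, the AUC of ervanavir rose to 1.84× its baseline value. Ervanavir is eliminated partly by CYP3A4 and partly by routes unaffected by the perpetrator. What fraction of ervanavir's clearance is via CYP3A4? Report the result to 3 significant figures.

0.571

CL'/CL = 1 / 1.84 = 0.5435
0.2·fm + (1 − fm) = 0.5435
fm = (0.5435 − 1) / (0.2 − 1) = 0.571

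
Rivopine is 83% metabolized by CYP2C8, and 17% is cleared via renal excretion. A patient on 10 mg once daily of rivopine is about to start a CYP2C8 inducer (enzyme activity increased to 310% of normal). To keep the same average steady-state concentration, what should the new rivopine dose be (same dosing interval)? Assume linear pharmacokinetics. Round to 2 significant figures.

The CYP2C8 pathway (83% of clearance) is boosted to 3.1× activity: 0.83 × 3.1 = 2.573.
The remaining 17% of clearance is unaffected.
CL_new/CL_old = 2.573 + 0.17 = 2.743.
Css,avg = (dose rate)/CL, so holding Css fixed requires dose ∝ CL: 10 × 2.743 = 27 mg.

27 mg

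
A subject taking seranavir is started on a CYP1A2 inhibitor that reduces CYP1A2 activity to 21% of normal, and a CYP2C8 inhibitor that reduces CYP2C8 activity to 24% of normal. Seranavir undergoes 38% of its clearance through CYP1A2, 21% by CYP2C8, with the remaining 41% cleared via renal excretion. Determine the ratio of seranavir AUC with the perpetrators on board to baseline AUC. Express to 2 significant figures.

The CYP1A2 pathway (38% of clearance) drops to 0.21× activity: 0.38 × 0.21 = 0.0798.
The CYP2C8 pathway (21% of clearance) falls to 0.24× activity: 0.21 × 0.24 = 0.0504.
The remaining 41% of clearance is unaffected.
New clearance relative to baseline: 0.0798 + 0.0504 + 0.41 = 0.5402.
Net AUC ratio = 1 / 0.5402 = 1.9.

1.9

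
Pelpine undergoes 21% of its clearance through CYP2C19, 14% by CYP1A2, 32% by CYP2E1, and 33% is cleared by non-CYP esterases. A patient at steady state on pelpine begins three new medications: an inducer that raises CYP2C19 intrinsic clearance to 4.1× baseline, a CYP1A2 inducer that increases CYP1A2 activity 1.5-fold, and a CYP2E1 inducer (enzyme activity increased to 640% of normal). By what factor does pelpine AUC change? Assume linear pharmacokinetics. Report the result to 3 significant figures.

The CYP2C19 pathway (21% of clearance) is boosted to 4.1× activity: 0.21 × 4.1 = 0.861.
The CYP1A2 pathway (14% of clearance) rises to 1.5× activity: 0.14 × 1.5 = 0.21.
The CYP2E1 pathway (32% of clearance) rises to 6.4× activity: 0.32 × 6.4 = 2.048.
Non-CYP routes (33%) are unchanged.
New clearance relative to baseline: 0.861 + 0.21 + 2.048 + 0.33 = 3.449.
Because AUC varies inversely with clearance, the combined effect is 1 / 3.449 = 0.290.

0.290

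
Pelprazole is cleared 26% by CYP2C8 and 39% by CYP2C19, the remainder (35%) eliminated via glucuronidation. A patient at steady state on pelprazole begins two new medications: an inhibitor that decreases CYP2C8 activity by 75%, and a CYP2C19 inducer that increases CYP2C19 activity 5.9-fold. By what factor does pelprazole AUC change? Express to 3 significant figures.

0.368

The CYP2C8 pathway (26% of clearance) is reduced to 0.25× activity: 0.26 × 0.25 = 0.065.
The CYP2C19 pathway (39% of clearance) increases to 5.9× activity: 0.39 × 5.9 = 2.301.
Non-CYP routes (35%) are unchanged.
CL_new/CL_old = 0.065 + 2.301 + 0.35 = 2.716.
AUC ∝ 1/CL: fold-change = 1 / 2.716 = 0.368.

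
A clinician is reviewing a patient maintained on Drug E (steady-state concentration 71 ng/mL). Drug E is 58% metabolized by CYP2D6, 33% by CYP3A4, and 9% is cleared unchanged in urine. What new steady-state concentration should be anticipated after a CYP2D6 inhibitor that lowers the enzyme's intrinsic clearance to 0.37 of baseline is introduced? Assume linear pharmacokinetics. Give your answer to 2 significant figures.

1.1 × 10² ng/mL

CYP2D6: 0.58 × 0.37 = 0.2146
CYP3A4: 0.33 (unchanged)
Other: 0.09 (unchanged)
Relative clearance = 0.2146 + 0.33 + 0.09 = 0.6346.
With dosing unchanged, steady-state concentration scales as 1/CL: 71 / 0.6346 = 1.1 × 10² ng/mL.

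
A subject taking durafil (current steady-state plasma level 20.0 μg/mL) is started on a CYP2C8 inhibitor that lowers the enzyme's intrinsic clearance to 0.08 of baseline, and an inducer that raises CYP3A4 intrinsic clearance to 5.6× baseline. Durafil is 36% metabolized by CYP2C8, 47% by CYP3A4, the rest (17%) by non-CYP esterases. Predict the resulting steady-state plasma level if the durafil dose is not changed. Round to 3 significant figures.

CYP2C8: 0.36 × 0.08 = 0.0288
CYP3A4: 0.47 × 5.6 = 2.632
Other: 0.17 (unchanged)
Relative clearance = 0.0288 + 2.632 + 0.17 = 2.8308.
Steady-state plasma level ∝ 1/CL: new value = 20.0 / 2.8308 = 7.07 μg/mL.

7.07 μg/mL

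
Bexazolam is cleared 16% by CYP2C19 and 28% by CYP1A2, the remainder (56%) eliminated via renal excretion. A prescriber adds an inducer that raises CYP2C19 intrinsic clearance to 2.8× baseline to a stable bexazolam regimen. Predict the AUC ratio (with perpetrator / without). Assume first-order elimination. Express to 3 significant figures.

0.776

The CYP2C19 pathway (16% of clearance) is boosted to 2.8× activity: 0.16 × 2.8 = 0.448.
CYP1A2 (28%) and the residual 56% are unaffected.
New clearance relative to baseline: 0.448 + 0.28 + 0.56 = 1.288.
AUC ratio = CL_old/CL_new = 1 / 1.288 = 0.776.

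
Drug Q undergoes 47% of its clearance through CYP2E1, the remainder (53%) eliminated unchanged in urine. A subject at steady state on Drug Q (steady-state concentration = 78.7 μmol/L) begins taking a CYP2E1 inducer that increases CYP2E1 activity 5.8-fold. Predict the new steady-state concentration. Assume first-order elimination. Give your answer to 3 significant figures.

The CYP2E1 pathway (47% of clearance) is boosted to 5.8× activity: 0.47 × 5.8 = 2.726.
The remaining 53% of clearance is unaffected.
CL_new/CL_old = 2.726 + 0.53 = 3.256.
With dosing unchanged, steady-state concentration scales as 1/CL: 78.7 / 3.256 = 24.2 μmol/L.

24.2 μmol/L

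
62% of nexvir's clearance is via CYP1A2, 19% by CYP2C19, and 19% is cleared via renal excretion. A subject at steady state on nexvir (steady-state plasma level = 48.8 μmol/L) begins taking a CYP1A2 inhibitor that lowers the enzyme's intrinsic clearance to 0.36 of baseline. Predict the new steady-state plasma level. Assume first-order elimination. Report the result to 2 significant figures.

The CYP1A2 pathway (62% of clearance) drops to 0.36× activity: 0.62 × 0.36 = 0.2232.
CYP2C19 (19%) and the residual 19% are unaffected.
Relative clearance = 0.2232 + 0.19 + 0.19 = 0.6032.
With dosing unchanged, steady-state plasma level scales as 1/CL: 48.8 / 0.6032 = 81 μmol/L.

81 μmol/L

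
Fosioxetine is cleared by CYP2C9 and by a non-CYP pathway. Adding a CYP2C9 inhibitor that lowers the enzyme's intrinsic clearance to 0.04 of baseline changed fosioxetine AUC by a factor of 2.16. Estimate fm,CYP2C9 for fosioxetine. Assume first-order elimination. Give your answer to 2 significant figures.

0.56

CL'/CL = 1 / 2.16 = 0.463
0.04·fm + (1 − fm) = 0.463
fm = (0.463 − 1) / (0.04 − 1) = 0.56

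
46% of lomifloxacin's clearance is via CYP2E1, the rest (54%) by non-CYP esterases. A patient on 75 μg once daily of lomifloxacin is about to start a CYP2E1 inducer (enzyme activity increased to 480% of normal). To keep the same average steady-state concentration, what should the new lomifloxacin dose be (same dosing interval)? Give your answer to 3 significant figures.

206 μg

CYP2E1: 0.46 × 4.8 = 2.208
Other: 0.54 (unchanged)
Relative clearance = 2.208 + 0.54 = 2.748.
To maintain the same steady-state level, dose must scale with clearance: new dose = 75 × 2.748 = 206 μg.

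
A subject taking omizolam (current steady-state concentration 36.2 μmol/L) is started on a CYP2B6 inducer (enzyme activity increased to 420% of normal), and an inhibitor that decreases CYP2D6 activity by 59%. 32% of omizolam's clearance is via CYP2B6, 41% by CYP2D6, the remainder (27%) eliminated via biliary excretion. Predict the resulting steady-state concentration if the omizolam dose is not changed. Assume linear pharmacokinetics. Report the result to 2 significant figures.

The CYP2B6 pathway (32% of clearance) rises to 4.2× activity: 0.32 × 4.2 = 1.344.
The CYP2D6 pathway (41% of clearance) falls to 0.41× activity: 0.41 × 0.41 = 0.1681.
The remaining 27% of clearance is unaffected.
New clearance relative to baseline: 1.344 + 0.1681 + 0.27 = 1.7821.
Steady-state concentration ∝ 1/CL: new value = 36.2 / 1.7821 = 20 μmol/L.

20 μmol/L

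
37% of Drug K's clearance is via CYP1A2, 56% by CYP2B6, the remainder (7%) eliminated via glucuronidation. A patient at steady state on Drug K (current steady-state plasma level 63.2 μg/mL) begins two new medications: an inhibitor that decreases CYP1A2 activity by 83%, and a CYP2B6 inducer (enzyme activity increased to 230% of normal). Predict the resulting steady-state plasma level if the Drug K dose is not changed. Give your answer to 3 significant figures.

44.5 μg/mL

The CYP1A2 pathway (37% of clearance) drops to 0.17× activity: 0.37 × 0.17 = 0.0629.
The CYP2B6 pathway (56% of clearance) increases to 2.3× activity: 0.56 × 2.3 = 1.288.
Non-CYP routes (7%) are unchanged.
CL_new/CL_old = 0.0629 + 1.288 + 0.07 = 1.4209.
Steady-state plasma level ∝ 1/CL: new value = 63.2 / 1.4209 = 44.5 μg/mL.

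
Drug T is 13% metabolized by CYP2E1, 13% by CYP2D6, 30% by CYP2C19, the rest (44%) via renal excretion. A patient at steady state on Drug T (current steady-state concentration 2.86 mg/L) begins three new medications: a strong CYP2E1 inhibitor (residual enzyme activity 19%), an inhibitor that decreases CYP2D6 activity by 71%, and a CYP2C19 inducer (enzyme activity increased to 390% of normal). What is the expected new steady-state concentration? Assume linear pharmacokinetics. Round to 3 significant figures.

1.71 mg/L

The CYP2E1 pathway (13% of clearance) falls to 0.19× activity: 0.13 × 0.19 = 0.0247.
The CYP2D6 pathway (13% of clearance) is reduced to 0.29× activity: 0.13 × 0.29 = 0.0377.
The CYP2C19 pathway (30% of clearance) is boosted to 3.9× activity: 0.3 × 3.9 = 1.17.
The remaining 44% of clearance is unaffected.
New clearance relative to baseline: 0.0247 + 0.0377 + 1.17 + 0.44 = 1.6724.
Dividing the baseline by the relative clearance: 2.86 / 1.6724 = 1.71 mg/L.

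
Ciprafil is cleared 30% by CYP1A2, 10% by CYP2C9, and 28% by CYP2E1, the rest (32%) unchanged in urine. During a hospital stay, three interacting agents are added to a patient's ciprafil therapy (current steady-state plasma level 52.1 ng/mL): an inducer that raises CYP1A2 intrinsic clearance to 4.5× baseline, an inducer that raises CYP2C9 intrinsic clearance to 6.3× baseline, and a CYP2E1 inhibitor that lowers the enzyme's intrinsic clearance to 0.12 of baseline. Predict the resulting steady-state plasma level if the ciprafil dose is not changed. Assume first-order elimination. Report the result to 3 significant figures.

CYP1A2: 0.3 × 4.5 = 1.35
CYP2C9: 0.1 × 6.3 = 0.63
CYP2E1: 0.28 × 0.12 = 0.0336
Other: 0.32 (unchanged)
New clearance relative to baseline: 1.35 + 0.63 + 0.0336 + 0.32 = 2.3336.
New steady-state plasma level = 52.1 / 2.3336 = 22.3 ng/mL (concentration scales inversely with clearance).

22.3 ng/mL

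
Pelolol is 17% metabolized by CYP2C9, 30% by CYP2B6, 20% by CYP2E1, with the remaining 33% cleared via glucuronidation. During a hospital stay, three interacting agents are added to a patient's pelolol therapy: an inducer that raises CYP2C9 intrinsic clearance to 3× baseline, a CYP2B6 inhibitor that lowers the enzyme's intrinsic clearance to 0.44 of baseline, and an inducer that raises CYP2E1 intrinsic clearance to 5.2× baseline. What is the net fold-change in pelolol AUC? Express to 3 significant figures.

The CYP2C9 pathway (17% of clearance) increases to 3× activity: 0.17 × 3 = 0.51.
The CYP2B6 pathway (30% of clearance) falls to 0.44× activity: 0.3 × 0.44 = 0.132.
The CYP2E1 pathway (20% of clearance) rises to 5.2× activity: 0.2 × 5.2 = 1.04.
The remaining 33% of clearance is unaffected.
Relative clearance = 0.51 + 0.132 + 1.04 + 0.33 = 2.012.
AUC ∝ 1/CL: fold-change = 1 / 2.012 = 0.497.

0.497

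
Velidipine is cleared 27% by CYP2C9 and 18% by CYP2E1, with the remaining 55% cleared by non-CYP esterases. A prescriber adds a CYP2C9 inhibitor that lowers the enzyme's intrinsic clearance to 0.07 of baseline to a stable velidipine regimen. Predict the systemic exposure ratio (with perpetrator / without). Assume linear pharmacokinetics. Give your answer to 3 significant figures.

The CYP2C9 pathway (27% of clearance) is reduced to 0.07× activity: 0.27 × 0.07 = 0.0189.
CYP2E1 (18%) and the residual 55% are unaffected.
Relative clearance = 0.0189 + 0.18 + 0.55 = 0.7489.
Systemic exposure ratio = CL_old/CL_new = 1 / 0.7489 = 1.34.

1.34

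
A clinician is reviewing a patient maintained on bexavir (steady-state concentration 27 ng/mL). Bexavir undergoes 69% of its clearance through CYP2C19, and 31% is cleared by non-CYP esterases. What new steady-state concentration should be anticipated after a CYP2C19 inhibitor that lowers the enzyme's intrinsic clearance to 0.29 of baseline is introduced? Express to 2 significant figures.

53 ng/mL

CYP2C19: 0.69 × 0.29 = 0.2001
Other: 0.31 (unchanged)
CL_new/CL_old = 0.2001 + 0.31 = 0.5101.
With dosing unchanged, steady-state concentration scales as 1/CL: 27 / 0.5101 = 53 ng/mL.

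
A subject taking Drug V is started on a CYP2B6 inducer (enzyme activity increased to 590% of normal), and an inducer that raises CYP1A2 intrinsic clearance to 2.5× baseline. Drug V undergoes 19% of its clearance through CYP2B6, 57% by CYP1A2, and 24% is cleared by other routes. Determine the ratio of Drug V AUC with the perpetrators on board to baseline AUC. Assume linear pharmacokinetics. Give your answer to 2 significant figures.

The CYP2B6 pathway (19% of clearance) increases to 5.9× activity: 0.19 × 5.9 = 1.121.
The CYP1A2 pathway (57% of clearance) is boosted to 2.5× activity: 0.57 × 2.5 = 1.425.
The remaining 24% of clearance is unaffected.
CL_new/CL_old = 1.121 + 1.425 + 0.24 = 2.786.
AUC ∝ 1/CL: fold-change = 1 / 2.786 = 0.36.

0.36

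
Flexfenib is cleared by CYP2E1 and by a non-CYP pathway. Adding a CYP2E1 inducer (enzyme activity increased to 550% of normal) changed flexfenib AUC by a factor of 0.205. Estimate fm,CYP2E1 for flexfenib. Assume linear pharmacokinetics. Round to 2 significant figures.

0.86

Let fm be the CYP2E1 fraction. New clearance relative to baseline = fm × 5.5 + (1 − fm).
AUC ratio = 1 / (new CL fraction), so new CL fraction = 1 / 0.205 = 4.878.
fm × 5.5 + 1 − fm = 4.878  ⇒  fm × (5.5 − 1) = 3.878  ⇒  fm = 0.86.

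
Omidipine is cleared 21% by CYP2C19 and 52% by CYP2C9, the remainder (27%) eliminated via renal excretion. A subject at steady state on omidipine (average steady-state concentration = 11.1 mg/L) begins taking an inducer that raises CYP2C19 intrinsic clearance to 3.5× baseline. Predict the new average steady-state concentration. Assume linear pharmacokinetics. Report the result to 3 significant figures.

7.28 mg/L

CYP2C19: 0.21 × 3.5 = 0.735
CYP2C9: 0.52 (unchanged)
Other: 0.27 (unchanged)
New clearance relative to baseline: 0.735 + 0.52 + 0.27 = 1.525.
New average steady-state concentration = baseline ÷ relative clearance = 11.1 / 1.525 = 7.28 mg/L.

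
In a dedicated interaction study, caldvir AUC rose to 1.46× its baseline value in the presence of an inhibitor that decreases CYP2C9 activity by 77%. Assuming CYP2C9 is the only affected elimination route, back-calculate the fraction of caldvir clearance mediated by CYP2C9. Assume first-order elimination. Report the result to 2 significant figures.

0.41

CL'/CL = 1 / 1.46 = 0.6849
0.23·fm + (1 − fm) = 0.6849
fm = (0.6849 − 1) / (0.23 − 1) = 0.41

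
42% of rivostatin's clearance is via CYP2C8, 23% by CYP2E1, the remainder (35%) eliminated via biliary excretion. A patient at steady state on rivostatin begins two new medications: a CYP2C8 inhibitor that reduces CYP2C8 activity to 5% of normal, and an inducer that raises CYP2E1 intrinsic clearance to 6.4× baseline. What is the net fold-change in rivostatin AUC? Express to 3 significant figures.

The CYP2C8 pathway (42% of clearance) drops to 0.05× activity: 0.42 × 0.05 = 0.021.
The CYP2E1 pathway (23% of clearance) increases to 6.4× activity: 0.23 × 6.4 = 1.472.
The remaining 35% of clearance is unaffected.
New clearance relative to baseline: 0.021 + 1.472 + 0.35 = 1.843.
Because AUC varies inversely with clearance, the combined effect is 1 / 1.843 = 0.543.

0.543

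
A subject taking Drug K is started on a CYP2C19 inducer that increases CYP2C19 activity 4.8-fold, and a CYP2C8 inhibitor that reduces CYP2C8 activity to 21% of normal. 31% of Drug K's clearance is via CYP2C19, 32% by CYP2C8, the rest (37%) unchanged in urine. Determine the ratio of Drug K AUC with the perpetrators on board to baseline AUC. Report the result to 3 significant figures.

0.519

CYP2C19: 0.31 × 4.8 = 1.488
CYP2C8: 0.32 × 0.21 = 0.0672
Other: 0.37 (unchanged)
Relative clearance = 1.488 + 0.0672 + 0.37 = 1.9252.
Because AUC varies inversely with clearance, the combined effect is 1 / 1.9252 = 0.519.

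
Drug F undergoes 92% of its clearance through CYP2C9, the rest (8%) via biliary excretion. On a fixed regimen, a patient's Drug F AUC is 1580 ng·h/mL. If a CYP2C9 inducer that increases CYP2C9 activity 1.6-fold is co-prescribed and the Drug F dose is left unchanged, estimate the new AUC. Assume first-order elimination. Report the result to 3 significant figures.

1.02 × 10³ ng·h/mL

The CYP2C9 pathway (92% of clearance) increases to 1.6× activity: 0.92 × 1.6 = 1.472.
Non-CYP routes (8%) are unchanged.
Relative clearance = 1.472 + 0.08 = 1.552.
AUC ∝ 1/CL, so new value = 1580 / 1.552 = 1.02 × 10³ ng·h/mL.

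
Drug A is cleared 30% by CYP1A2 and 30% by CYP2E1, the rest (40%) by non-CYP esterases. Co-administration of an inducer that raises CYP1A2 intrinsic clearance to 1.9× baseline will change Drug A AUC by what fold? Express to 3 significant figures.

The CYP1A2 pathway (30% of clearance) increases to 1.9× activity: 0.3 × 1.9 = 0.57.
CYP2E1 (30%) and the residual 40% are unaffected.
CL_new/CL_old = 0.57 + 0.3 + 0.4 = 1.27.
Since AUC ∝ 1/CL, the ratio is 1 / 1.27 = 0.787.

0.787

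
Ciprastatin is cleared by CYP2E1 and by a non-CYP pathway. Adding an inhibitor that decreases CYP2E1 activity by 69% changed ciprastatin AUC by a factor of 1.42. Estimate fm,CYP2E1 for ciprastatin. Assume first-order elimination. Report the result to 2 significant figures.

0.43

Let x = fm,CYP2E1. Because AUC ∝ 1/CL, relative clearance fell to 1/1.42 = 0.7042.
Only the CYP2E1 route changed, so 0.7042 = x·0.31 + (1 − x), giving x = 0.43.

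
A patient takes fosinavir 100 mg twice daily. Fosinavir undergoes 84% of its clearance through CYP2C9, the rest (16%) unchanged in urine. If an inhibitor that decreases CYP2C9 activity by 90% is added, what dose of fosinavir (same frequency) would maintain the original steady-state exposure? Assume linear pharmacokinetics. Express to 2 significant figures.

24 mg

CYP2C9: 0.84 × 0.1 = 0.084
Other: 0.16 (unchanged)
CL_new/CL_old = 0.084 + 0.16 = 0.244.
Exposure is unchanged when dose changes in proportion to clearance. New dose = 100 mg × 0.244 = 24 mg.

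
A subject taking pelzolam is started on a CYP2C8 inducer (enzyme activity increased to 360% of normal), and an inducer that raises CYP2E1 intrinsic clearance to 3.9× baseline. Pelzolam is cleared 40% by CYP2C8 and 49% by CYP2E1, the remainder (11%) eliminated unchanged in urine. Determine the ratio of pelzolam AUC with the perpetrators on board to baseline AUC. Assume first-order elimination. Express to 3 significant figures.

0.289

The CYP2C8 pathway (40% of clearance) increases to 3.6× activity: 0.4 × 3.6 = 1.44.
The CYP2E1 pathway (49% of clearance) increases to 3.9× activity: 0.49 × 3.9 = 1.911.
The remaining 11% of clearance is unaffected.
New clearance relative to baseline: 1.44 + 1.911 + 0.11 = 3.461.
Net AUC ratio = 1 / 3.461 = 0.289.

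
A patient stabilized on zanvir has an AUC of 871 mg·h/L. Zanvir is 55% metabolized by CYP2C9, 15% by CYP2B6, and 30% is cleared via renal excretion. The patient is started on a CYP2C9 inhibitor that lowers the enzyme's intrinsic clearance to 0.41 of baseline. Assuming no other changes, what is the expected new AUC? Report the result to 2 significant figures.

The CYP2C9 pathway (55% of clearance) is reduced to 0.41× activity: 0.55 × 0.41 = 0.2255.
CYP2B6 (15%) and the residual 30% are unaffected.
New clearance relative to baseline: 0.2255 + 0.15 + 0.3 = 0.6755.
AUC ∝ 1/CL, so new value = 871 / 0.6755 = 1.3 × 10³ mg·h/L.

1.3 × 10³ mg·h/L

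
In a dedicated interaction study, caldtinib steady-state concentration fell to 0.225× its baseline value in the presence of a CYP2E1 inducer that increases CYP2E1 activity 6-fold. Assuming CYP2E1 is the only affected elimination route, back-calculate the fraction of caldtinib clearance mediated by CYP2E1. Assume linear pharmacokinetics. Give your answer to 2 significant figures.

0.69

Write x for the fraction cleared via CYP2E1. The observed steady-state concentration change means clearance rose to 1/0.225 = 4.444 of baseline.
Setting x·6 + (1 − x) = 4.444 and solving: x = (4.444 − 1)/(6 − 1) = 0.69.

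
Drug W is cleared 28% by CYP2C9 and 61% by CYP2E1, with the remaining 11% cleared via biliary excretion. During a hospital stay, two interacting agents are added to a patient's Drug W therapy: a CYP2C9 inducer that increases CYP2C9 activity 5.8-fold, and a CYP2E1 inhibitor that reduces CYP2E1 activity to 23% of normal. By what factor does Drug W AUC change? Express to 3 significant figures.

The CYP2C9 pathway (28% of clearance) is boosted to 5.8× activity: 0.28 × 5.8 = 1.624.
The CYP2E1 pathway (61% of clearance) is reduced to 0.23× activity: 0.61 × 0.23 = 0.1403.
The remaining 11% of clearance is unaffected.
New clearance relative to baseline: 1.624 + 0.1403 + 0.11 = 1.8743.
AUC ∝ 1/CL: fold-change = 1 / 1.8743 = 0.534.

0.534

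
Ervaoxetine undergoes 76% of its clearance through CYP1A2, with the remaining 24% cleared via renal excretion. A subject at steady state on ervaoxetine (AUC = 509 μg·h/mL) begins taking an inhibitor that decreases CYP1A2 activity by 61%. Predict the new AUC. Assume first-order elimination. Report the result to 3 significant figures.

949 μg·h/mL

CYP1A2: 0.76 × 0.39 = 0.2964
Other: 0.24 (unchanged)
Relative clearance = 0.2964 + 0.24 = 0.5364.
With dosing unchanged, AUC scales as 1/CL: 509 / 0.5364 = 949 μg·h/mL.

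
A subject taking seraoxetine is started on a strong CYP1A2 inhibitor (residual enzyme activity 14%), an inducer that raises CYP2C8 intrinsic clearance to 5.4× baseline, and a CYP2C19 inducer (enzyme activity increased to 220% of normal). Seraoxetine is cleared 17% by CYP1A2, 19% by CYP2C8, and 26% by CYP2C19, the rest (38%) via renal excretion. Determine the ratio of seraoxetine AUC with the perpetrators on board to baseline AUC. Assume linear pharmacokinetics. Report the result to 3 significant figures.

0.500

The CYP1A2 pathway (17% of clearance) drops to 0.14× activity: 0.17 × 0.14 = 0.0238.
The CYP2C8 pathway (19% of clearance) rises to 5.4× activity: 0.19 × 5.4 = 1.026.
The CYP2C19 pathway (26% of clearance) increases to 2.2× activity: 0.26 × 2.2 = 0.572.
The remaining 38% of clearance is unaffected.
New clearance relative to baseline: 0.0238 + 1.026 + 0.572 + 0.38 = 2.0018.
Because AUC varies inversely with clearance, the combined effect is 1 / 2.0018 = 0.500.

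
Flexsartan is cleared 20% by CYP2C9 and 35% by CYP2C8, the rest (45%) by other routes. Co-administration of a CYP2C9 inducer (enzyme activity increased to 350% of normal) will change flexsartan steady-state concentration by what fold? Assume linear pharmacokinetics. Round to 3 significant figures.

0.667

CYP2C9: 0.2 × 3.5 = 0.7
CYP2C8: 0.35 (unchanged)
Other: 0.45 (unchanged)
New clearance relative to baseline: 0.7 + 0.35 + 0.45 = 1.5.
Since steady-state concentration ∝ 1/CL, the ratio is 1 / 1.5 = 0.667.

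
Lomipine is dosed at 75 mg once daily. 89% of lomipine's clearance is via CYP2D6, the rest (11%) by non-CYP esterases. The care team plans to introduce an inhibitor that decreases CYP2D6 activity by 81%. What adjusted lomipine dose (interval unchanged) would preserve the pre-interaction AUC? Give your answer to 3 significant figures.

20.9 mg

CYP2D6: 0.89 × 0.19 = 0.1691
Other: 0.11 (unchanged)
CL_new/CL_old = 0.1691 + 0.11 = 0.2791.
Css,avg = (dose rate)/CL, so holding Css fixed requires dose ∝ CL: 75 × 0.2791 = 20.9 mg.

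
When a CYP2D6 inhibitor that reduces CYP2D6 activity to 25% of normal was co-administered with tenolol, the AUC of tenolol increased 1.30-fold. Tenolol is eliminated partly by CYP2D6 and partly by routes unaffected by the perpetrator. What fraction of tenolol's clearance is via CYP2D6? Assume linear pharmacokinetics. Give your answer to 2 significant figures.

0.31

Let x = fm,CYP2D6. Because AUC ∝ 1/CL, relative clearance fell to 1/1.30 = 0.7692.
Only the CYP2D6 route changed, so 0.7692 = x·0.25 + (1 − x), giving x = 0.31.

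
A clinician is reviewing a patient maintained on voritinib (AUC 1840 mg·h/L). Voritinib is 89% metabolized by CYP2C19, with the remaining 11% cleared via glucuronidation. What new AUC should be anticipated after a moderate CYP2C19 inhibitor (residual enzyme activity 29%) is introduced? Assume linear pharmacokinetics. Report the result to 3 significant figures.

The CYP2C19 pathway (89% of clearance) falls to 0.29× activity: 0.89 × 0.29 = 0.2581.
Non-CYP routes (11%) are unchanged.
CL_new/CL_old = 0.2581 + 0.11 = 0.3681.
With dosing unchanged, AUC scales as 1/CL: 1840 / 0.3681 = 5.00 × 10³ mg·h/L.

5.00 × 10³ mg·h/L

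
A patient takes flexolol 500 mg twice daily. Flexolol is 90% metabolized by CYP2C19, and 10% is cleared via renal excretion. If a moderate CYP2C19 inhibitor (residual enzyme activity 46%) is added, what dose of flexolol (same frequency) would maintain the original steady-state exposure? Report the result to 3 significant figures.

CYP2C19: 0.9 × 0.46 = 0.414
Other: 0.1 (unchanged)
Relative clearance = 0.414 + 0.1 = 0.514.
To maintain the same steady-state level, dose must scale with clearance: new dose = 500 × 0.514 = 257 mg.

257 mg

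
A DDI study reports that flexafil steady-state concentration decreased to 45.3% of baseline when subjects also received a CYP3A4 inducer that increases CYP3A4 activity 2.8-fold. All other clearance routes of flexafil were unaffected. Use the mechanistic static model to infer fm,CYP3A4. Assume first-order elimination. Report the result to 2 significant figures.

0.67

CL'/CL = 1 / 0.453 = 2.208
2.8·fm + (1 − fm) = 2.208
fm = (2.208 − 1) / (2.8 − 1) = 0.67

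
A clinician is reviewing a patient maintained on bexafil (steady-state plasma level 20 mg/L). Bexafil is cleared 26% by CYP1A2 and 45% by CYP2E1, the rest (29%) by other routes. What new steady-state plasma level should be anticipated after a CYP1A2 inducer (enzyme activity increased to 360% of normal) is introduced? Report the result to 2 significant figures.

The CYP1A2 pathway (26% of clearance) is boosted to 3.6× activity: 0.26 × 3.6 = 0.936.
CYP2E1 (45%) and the residual 29% are unaffected.
New clearance relative to baseline: 0.936 + 0.45 + 0.29 = 1.676.
With dosing unchanged, steady-state plasma level scales as 1/CL: 20 / 1.676 = 12 mg/L.

12 mg/L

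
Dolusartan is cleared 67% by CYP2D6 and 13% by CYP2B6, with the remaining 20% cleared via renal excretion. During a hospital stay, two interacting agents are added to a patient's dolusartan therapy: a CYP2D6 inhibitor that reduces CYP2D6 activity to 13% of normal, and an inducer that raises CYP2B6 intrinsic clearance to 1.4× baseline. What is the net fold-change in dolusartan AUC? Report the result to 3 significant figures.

The CYP2D6 pathway (67% of clearance) drops to 0.13× activity: 0.67 × 0.13 = 0.0871.
The CYP2B6 pathway (13% of clearance) rises to 1.4× activity: 0.13 × 1.4 = 0.182.
The remaining 20% of clearance is unaffected.
CL_new/CL_old = 0.0871 + 0.182 + 0.2 = 0.4691.
Because AUC varies inversely with clearance, the combined effect is 1 / 0.4691 = 2.13.

2.13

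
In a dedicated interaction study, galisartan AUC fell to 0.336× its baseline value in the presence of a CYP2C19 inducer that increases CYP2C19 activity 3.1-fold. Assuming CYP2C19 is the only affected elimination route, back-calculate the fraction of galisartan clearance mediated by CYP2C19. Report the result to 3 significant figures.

0.941

CL'/CL = 1 / 0.336 = 2.976
3.1·fm + (1 − fm) = 2.976
fm = (2.976 − 1) / (3.1 − 1) = 0.941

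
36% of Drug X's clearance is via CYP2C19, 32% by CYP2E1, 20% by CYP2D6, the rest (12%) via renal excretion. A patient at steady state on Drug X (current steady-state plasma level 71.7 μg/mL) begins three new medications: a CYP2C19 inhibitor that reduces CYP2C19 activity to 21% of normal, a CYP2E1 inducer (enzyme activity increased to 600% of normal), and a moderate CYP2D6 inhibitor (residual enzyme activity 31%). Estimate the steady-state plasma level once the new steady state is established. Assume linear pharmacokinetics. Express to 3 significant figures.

CYP2C19: 0.36 × 0.21 = 0.0756
CYP2E1: 0.32 × 6 = 1.92
CYP2D6: 0.2 × 0.31 = 0.062
Other: 0.12 (unchanged)
Relative clearance = 0.0756 + 1.92 + 0.062 + 0.12 = 2.1776.
Steady-state plasma level ∝ 1/CL: new value = 71.7 / 2.1776 = 32.9 μg/mL.

32.9 μg/mL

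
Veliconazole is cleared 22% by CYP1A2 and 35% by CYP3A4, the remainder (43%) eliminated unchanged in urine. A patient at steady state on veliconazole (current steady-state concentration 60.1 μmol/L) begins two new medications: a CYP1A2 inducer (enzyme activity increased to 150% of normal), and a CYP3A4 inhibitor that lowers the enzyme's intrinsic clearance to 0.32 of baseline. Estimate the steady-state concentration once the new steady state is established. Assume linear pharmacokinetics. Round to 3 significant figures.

CYP1A2: 0.22 × 1.5 = 0.33
CYP3A4: 0.35 × 0.32 = 0.112
Other: 0.43 (unchanged)
CL_new/CL_old = 0.33 + 0.112 + 0.43 = 0.872.
New steady-state concentration = 60.1 / 0.872 = 68.9 μmol/L (concentration scales inversely with clearance).

68.9 μmol/L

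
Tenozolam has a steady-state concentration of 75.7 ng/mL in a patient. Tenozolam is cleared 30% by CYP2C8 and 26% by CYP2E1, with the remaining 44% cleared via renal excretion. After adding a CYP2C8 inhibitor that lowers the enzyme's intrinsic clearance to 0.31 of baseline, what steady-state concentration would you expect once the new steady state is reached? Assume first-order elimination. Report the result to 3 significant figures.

CYP2C8: 0.3 × 0.31 = 0.093
CYP2E1: 0.26 (unchanged)
Other: 0.44 (unchanged)
CL_new/CL_old = 0.093 + 0.26 + 0.44 = 0.793.
Steady-state concentration ∝ 1/CL, so new value = 75.7 / 0.793 = 95.5 ng/mL.

95.5 ng/mL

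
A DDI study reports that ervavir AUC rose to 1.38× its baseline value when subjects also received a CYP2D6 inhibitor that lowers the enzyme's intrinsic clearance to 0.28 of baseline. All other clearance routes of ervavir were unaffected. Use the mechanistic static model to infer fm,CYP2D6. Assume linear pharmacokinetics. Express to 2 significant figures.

0.38

Let x = fm,CYP2D6. Because AUC ∝ 1/CL, relative clearance fell to 1/1.38 = 0.7246.
Only the CYP2D6 route changed, so 0.7246 = x·0.28 + (1 − x), giving x = 0.38.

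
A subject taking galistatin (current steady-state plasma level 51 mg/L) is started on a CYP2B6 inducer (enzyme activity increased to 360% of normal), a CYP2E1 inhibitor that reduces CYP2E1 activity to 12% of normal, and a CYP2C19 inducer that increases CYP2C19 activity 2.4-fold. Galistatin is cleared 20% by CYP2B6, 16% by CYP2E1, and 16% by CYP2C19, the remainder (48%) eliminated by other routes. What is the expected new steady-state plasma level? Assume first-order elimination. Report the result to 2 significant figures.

CYP2B6: 0.2 × 3.6 = 0.72
CYP2E1: 0.16 × 0.12 = 0.0192
CYP2C19: 0.16 × 2.4 = 0.384
Other: 0.48 (unchanged)
Relative clearance = 0.72 + 0.0192 + 0.384 + 0.48 = 1.6032.
Dividing the baseline by the relative clearance: 51 / 1.6032 = 32 mg/L.

32 mg/L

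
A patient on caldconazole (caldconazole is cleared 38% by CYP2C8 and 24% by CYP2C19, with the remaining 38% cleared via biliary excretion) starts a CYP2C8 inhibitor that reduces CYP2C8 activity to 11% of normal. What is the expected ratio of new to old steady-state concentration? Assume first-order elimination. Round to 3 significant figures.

1.51

The CYP2C8 pathway (38% of clearance) drops to 0.11× activity: 0.38 × 0.11 = 0.0418.
CYP2C19 (24%) and the residual 38% are unaffected.
Relative clearance = 0.0418 + 0.24 + 0.38 = 0.6618.
Since steady-state concentration ∝ 1/CL, the ratio is 1 / 0.6618 = 1.51.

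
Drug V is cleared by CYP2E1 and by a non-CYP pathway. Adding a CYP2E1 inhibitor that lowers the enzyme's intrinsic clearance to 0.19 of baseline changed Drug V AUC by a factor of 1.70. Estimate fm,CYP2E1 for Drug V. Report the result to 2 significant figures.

Call the CYP2E1 fraction fm. After the interaction, CL_new/CL_old = fm × 0.19 + (1 − fm).
AUC ratio = 1 / (new CL fraction), so new CL fraction = 1 / 1.70 = 0.5882.
fm × 0.19 + 1 − fm = 0.5882  ⇒  fm × (0.19 − 1) = −0.4118  ⇒  fm = 0.51.

0.51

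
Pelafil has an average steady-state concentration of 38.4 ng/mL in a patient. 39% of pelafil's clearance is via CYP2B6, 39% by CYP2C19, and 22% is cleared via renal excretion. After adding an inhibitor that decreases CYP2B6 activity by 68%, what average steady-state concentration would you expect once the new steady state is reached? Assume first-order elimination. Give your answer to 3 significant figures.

The CYP2B6 pathway (39% of clearance) falls to 0.32× activity: 0.39 × 0.32 = 0.1248.
CYP2C19 (39%) and the residual 22% are unaffected.
New clearance relative to baseline: 0.1248 + 0.39 + 0.22 = 0.7348.
New average steady-state concentration = baseline ÷ relative clearance = 38.4 / 0.7348 = 52.3 ng/mL.

52.3 ng/mL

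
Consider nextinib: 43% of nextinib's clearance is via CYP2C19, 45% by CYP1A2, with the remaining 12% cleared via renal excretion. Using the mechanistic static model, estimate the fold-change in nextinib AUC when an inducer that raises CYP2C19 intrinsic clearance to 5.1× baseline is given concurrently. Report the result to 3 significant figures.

0.362

The CYP2C19 pathway (43% of clearance) is boosted to 5.1× activity: 0.43 × 5.1 = 2.193.
CYP1A2 (45%) and the residual 12% are unaffected.
New clearance relative to baseline: 2.193 + 0.45 + 0.12 = 2.763.
Since AUC ∝ 1/CL, the ratio is 1 / 2.763 = 0.362.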